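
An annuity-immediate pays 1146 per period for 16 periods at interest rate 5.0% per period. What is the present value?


PV = PMT * (1 - (1+i)^(-n)) / i
= 1146 * (1 - (1+0.05)^(-16)) / 0.05
= 1146 * (1 - 0.458112) / 0.05
= 1146 * 10.83777
= 12420.0839


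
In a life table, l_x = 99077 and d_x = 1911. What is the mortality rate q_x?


q_x = d_x / l_x
= 1911 / 99077
= 0.0193


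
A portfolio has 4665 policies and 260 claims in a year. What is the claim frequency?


frequency = claims / policies
= 260 / 4665
= 0.0557


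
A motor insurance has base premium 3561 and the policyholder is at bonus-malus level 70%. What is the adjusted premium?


adjusted = base * BM_level / 100
= 3561 * 70 / 100
= 3561 * 0.7
= 2492.7


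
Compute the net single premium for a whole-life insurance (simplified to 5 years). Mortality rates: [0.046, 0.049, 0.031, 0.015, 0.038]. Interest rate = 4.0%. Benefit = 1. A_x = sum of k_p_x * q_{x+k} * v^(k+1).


v = 0.961538
Year 0: k_p_x=1.0, q=0.046, term=0.044231
Year 1: k_p_x=0.954, q=0.049, term=0.043219
Year 2: k_p_x=0.907254, q=0.031, term=0.025003
Year 3: k_p_x=0.879129, q=0.015, term=0.011272
Year 4: k_p_x=0.865942, q=0.038, term=0.027046
A_x = 0.1508


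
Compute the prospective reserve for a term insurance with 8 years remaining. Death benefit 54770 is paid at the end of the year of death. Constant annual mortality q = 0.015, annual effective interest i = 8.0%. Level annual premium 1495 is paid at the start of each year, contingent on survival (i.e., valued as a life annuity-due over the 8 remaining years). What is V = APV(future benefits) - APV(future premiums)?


v = 1/(1+i) = 0.925926
APV(future benefits) per unit = sum_{k=0}^{7} k_p_x * q * v^(k+1) = 0.082304
APV(future benefits) = 54770 * 0.082304 = 4507.8008
Life annuity-due factor ä_{x:8} = sum_{k=0}^{7} k_p_x * v^k = 5.925902
APV(future premiums) = 1495 * 5.925902 = 8859.2236
V = 4507.8008 - 8859.2236
= -4351.4228


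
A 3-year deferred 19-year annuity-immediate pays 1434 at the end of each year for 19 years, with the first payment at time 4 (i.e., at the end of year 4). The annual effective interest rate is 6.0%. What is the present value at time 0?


PV at time 3 of the 19-year annuity-immediate:
a_n = 1434 * (1-(1+0.06)^(-19))/0.06 = 16000.739
Discount back 3 years to time 0:
PV = 16000.739 * (1+0.06)^(-3)
= 16000.739 * 0.839619
= 13434.529


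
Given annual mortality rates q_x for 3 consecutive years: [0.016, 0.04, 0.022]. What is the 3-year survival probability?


p_k = 1 - q_k for each year
Survival = product of (1 - q_k)
= 0.984 * 0.96 * 0.978
= 0.9239


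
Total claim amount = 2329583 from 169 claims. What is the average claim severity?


severity = total / number
= 2329583 / 169
= 13784.5148


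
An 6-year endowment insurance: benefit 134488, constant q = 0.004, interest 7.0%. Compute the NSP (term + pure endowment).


Term component = 2540.6667
Pure endowment = 6_p_x * v^6 * benefit = 0.976239 * 0.666342 * 134488 = 87485.6654
NSP = 90026.3322


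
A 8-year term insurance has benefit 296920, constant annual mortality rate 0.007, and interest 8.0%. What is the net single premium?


NSP = benefit * sum_{k=0}^{n-1} k_p_x * q * v^(k+1)
With constant q=0.007, v=0.925926
Sum = 0.039365
NSP = 296920 * 0.039365
= 11688.3632


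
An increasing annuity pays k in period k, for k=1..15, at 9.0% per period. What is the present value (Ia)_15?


(Ia)_n = sum_{k=1}^{n} k * v^k, v = 1/(1+i)
v = 0.917431
Sum computed term by term:
(Ia)_15 = 51.8676


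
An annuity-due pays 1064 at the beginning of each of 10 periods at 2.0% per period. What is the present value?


PV_due = PMT * (1-(1+i)^(-n))/i * (1+i)
PV_immediate = 9557.4704
PV_due = 9557.4704 * 1.02
= 9748.6199


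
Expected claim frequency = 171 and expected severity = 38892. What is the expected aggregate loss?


E[S] = E[N] * E[X]
= 171 * 38892
= 6.6505e+06


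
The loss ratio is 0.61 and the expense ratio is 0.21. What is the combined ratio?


Combined ratio = loss ratio + expense ratio
= 0.61 + 0.21
= 0.82


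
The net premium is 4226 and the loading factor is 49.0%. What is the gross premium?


Gross = net * (1 + loading)
= 4226 * (1 + 0.49)
= 4226 * 1.49
= 6296.74


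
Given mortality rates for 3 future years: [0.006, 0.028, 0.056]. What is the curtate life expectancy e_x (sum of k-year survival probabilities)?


e_x = sum_{k=1}^{n} k_p_x
k_p_x values:
  1_p_x = 0.994
  2_p_x = 0.966168
  3_p_x = 0.912063
e_x = 2.8722


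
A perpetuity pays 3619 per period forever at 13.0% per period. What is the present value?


PV = PMT / i
= 3619 / 0.13
= 27838.4615


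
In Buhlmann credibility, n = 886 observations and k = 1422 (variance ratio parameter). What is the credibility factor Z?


Z = n / (n + k)
= 886 / (886 + 1422)
= 886 / 2308
= 0.3839


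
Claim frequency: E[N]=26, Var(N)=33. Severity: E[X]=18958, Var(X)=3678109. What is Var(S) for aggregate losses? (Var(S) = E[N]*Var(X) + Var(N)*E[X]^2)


Var(S) = E[N]*Var(X) + Var(N)*E[X]^2
= 26*3678109 + 33*18958^2
= 95630834 + 11860390212
= 1.1956e+10


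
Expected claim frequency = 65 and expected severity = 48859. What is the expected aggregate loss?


E[S] = E[N] * E[X]
= 65 * 48859
= 3.1758e+06


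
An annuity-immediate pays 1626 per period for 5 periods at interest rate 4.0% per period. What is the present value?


PV = PMT * (1 - (1+i)^(-n)) / i
= 1626 * (1 - (1+0.04)^(-5)) / 0.04
= 1626 * (1 - 0.821927) / 0.04
= 1626 * 4.451822
= 7238.6631


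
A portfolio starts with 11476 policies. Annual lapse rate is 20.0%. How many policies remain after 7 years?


remaining = initial * (1 - lapse)^years
= 11476 * (1 - 0.2)^7
= 11476 * 0.209715
= 2406.6916


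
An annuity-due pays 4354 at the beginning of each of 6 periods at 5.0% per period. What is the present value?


PV_due = PMT * (1-(1+i)^(-n))/i * (1+i)
PV_immediate = 22099.5633
PV_due = 22099.5633 * 1.05
= 23204.5414


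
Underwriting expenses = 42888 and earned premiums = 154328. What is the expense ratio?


Expense ratio = expenses / premiums
= 42888 / 154328
= 0.2779


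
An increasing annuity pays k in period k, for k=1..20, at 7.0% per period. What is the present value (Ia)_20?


(Ia)_n = sum_{k=1}^{n} k * v^k, v = 1/(1+i)
v = 0.934579
Sum computed term by term:
(Ia)_20 = 88.1031


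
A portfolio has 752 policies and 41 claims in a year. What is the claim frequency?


frequency = claims / policies
= 41 / 752
= 0.0545


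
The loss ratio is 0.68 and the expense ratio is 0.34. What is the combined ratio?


Combined ratio = loss ratio + expense ratio
= 0.68 + 0.34
= 1.02


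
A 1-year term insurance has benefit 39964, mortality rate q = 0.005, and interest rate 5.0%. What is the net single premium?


NSP = benefit * q * v
v = 1/(1+i) = 0.952381
NSP = 39964 * 0.005 * 0.952381
= 190.3048


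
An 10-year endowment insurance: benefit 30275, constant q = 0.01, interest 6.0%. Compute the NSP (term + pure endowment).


Term component = 2140.8654
Pure endowment = 10_p_x * v^10 * benefit = 0.904382 * 0.558395 * 30275 = 15288.9424
NSP = 17429.8078


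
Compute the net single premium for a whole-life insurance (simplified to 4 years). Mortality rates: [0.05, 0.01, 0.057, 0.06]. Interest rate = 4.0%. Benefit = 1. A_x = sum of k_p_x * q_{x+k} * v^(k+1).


v = 0.961538
Year 0: k_p_x=1.0, q=0.05, term=0.048077
Year 1: k_p_x=0.95, q=0.01, term=0.008783
Year 2: k_p_x=0.9405, q=0.057, term=0.047658
Year 3: k_p_x=0.886891, q=0.06, term=0.045487
A_x = 0.15


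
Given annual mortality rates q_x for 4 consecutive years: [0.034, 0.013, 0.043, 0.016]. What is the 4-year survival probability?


p_k = 1 - q_k for each year
Survival = product of (1 - q_k)
= 0.966 * 0.987 * 0.957 * 0.984
= 0.8978


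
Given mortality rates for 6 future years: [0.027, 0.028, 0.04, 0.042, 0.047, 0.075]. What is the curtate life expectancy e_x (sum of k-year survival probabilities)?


e_x = sum_{k=1}^{n} k_p_x
k_p_x values:
  1_p_x = 0.973
  2_p_x = 0.945756
  3_p_x = 0.907926
  4_p_x = 0.869793
  5_p_x = 0.828913
  6_p_x = 0.766744
e_x = 5.2921


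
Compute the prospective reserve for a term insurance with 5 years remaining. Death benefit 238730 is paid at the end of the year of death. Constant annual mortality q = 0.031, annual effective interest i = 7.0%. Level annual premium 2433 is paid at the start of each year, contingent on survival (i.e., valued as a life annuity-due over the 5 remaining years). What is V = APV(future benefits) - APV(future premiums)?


v = 1/(1+i) = 0.934579
APV(future benefits) per unit = sum_{k=0}^{4} k_p_x * q * v^(k+1) = 0.119974
APV(future benefits) = 238730 * 0.119974 = 28641.465
Life annuity-due factor ä_{x:5} = sum_{k=0}^{4} k_p_x * v^k = 4.141048
APV(future premiums) = 2433 * 4.141048 = 10075.1709
V = 28641.465 - 10075.1709
= 18566.2941


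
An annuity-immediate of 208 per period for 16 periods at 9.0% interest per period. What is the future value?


FV = PMT * ((1+i)^n - 1) / i
= 208 * ((1.09)^16 - 1) / 0.09
= 208 * (3.970306 - 1) / 0.09
= 6864.7069


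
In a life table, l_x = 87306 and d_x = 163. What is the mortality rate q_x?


q_x = d_x / l_x
= 163 / 87306
= 0.0019


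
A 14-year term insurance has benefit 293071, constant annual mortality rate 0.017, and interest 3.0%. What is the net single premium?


NSP = benefit * sum_{k=0}^{n-1} k_p_x * q * v^(k+1)
With constant q=0.017, v=0.970874
Sum = 0.173606
NSP = 293071 * 0.173606
= 50878.9713


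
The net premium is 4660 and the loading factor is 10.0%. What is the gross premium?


Gross = net * (1 + loading)
= 4660 * (1 + 0.1)
= 4660 * 1.1
= 5126.0


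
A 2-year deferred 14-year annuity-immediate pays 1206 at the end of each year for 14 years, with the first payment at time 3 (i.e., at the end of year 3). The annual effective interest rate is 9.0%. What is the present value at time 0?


PV at time 2 of the 14-year annuity-immediate:
a_n = 1206 * (1-(1+0.09)^(-14))/0.09 = 9390.0974
Discount back 2 years to time 0:
PV = 9390.0974 * (1+0.09)^(-2)
= 9390.0974 * 0.84168
= 7903.4571


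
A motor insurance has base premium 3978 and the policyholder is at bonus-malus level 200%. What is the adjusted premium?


adjusted = base * BM_level / 100
= 3978 * 200 / 100
= 3978 * 2.0
= 7956.0


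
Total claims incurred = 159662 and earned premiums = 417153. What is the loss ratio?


Loss ratio = claims / premiums
= 159662 / 417153
= 0.3827


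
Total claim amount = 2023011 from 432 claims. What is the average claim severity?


severity = total / number
= 2023011 / 432
= 4682.8958


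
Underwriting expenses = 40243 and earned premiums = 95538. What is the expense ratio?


Expense ratio = expenses / premiums
= 40243 / 95538
= 0.4212


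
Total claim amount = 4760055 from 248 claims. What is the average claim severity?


severity = total / number
= 4760055 / 248
= 19193.7702


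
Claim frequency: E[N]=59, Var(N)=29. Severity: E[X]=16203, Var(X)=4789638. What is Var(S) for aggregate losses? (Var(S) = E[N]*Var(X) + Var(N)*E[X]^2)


Var(S) = E[N]*Var(X) + Var(N)*E[X]^2
= 59*4789638 + 29*16203^2
= 282588642 + 7613579061
= 7.8962e+09


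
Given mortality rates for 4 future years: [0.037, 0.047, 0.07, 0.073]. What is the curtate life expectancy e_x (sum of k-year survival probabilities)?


e_x = sum_{k=1}^{n} k_p_x
k_p_x values:
  1_p_x = 0.963
  2_p_x = 0.917739
  3_p_x = 0.853497
  4_p_x = 0.791192
e_x = 3.5254


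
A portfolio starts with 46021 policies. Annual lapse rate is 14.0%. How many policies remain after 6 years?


remaining = initial * (1 - lapse)^years
= 46021 * (1 - 0.14)^6
= 46021 * 0.404567
= 18618.5887


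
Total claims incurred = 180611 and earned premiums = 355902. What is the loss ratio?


Loss ratio = claims / premiums
= 180611 / 355902
= 0.5075


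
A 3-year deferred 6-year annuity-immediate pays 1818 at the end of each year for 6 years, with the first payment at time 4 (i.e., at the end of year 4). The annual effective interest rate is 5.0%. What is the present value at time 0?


PV at time 3 of the 6-year annuity-immediate:
a_n = 1818 * (1-(1+0.05)^(-6))/0.05 = 9227.6082
Discount back 3 years to time 0:
PV = 9227.6082 * (1+0.05)^(-3)
= 9227.6082 * 0.863838
= 7971.1549


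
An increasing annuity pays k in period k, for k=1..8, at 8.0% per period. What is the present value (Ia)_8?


(Ia)_n = sum_{k=1}^{n} k * v^k, v = 1/(1+i)
v = 0.925926
Sum computed term by term:
(Ia)_8 = 23.5527


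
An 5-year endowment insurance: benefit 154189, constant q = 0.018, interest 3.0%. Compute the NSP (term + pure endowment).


Term component = 12274.2737
Pure endowment = 5_p_x * v^5 * benefit = 0.913182 * 0.862609 * 154189 = 121457.6034
NSP = 133731.8771


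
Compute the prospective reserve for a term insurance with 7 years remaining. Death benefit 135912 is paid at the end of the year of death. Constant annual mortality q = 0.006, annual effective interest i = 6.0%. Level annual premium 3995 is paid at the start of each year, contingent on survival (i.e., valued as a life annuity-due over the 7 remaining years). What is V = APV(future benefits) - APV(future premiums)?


v = 1/(1+i) = 0.943396
APV(future benefits) per unit = sum_{k=0}^{6} k_p_x * q * v^(k+1) = 0.032943
APV(future benefits) = 135912 * 0.032943 = 4477.4046
Life annuity-due factor ä_{x:7} = sum_{k=0}^{6} k_p_x * v^k = 5.820002
APV(future premiums) = 3995 * 5.820002 = 23250.9091
V = 4477.4046 - 23250.9091
= -18773.5044


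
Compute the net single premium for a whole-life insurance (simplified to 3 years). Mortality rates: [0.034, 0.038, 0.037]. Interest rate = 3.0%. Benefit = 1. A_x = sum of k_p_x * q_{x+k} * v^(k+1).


v = 0.970874
Year 0: k_p_x=1.0, q=0.034, term=0.03301
Year 1: k_p_x=0.966, q=0.038, term=0.034601
Year 2: k_p_x=0.929292, q=0.037, term=0.031466
A_x = 0.0991


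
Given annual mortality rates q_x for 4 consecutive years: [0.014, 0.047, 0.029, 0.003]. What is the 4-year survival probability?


p_k = 1 - q_k for each year
Survival = product of (1 - q_k)
= 0.986 * 0.953 * 0.971 * 0.997
= 0.9097


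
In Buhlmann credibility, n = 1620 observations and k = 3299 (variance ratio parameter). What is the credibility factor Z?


Z = n / (n + k)
= 1620 / (1620 + 3299)
= 1620 / 4919
= 0.3293


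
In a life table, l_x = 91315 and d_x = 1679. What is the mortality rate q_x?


q_x = d_x / l_x
= 1679 / 91315
= 0.0184


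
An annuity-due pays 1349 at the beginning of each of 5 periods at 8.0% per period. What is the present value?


PV_due = PMT * (1-(1+i)^(-n))/i * (1+i)
PV_immediate = 5386.1658
PV_due = 5386.1658 * 1.08
= 5817.0591


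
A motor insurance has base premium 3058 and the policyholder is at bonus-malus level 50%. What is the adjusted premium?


adjusted = base * BM_level / 100
= 3058 * 50 / 100
= 3058 * 0.5
= 1529.0


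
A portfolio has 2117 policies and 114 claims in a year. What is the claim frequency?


frequency = claims / policies
= 114 / 2117
= 0.0538


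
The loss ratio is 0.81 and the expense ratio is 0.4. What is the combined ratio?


Combined ratio = loss ratio + expense ratio
= 0.81 + 0.4
= 1.21


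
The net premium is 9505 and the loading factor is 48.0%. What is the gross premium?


Gross = net * (1 + loading)
= 9505 * (1 + 0.48)
= 9505 * 1.48
= 14067.4


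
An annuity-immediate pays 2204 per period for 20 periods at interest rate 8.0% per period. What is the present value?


PV = PMT * (1 - (1+i)^(-n)) / i
= 2204 * (1 - (1+0.08)^(-20)) / 0.08
= 2204 * (1 - 0.214548) / 0.08
= 2204 * 9.818147
= 21639.1969


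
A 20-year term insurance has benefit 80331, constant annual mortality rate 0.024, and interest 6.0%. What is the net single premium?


NSP = benefit * sum_{k=0}^{n-1} k_p_x * q * v^(k+1)
With constant q=0.024, v=0.943396
Sum = 0.23091
NSP = 80331 * 0.23091
= 18549.2669


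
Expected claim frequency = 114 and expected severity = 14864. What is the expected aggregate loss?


E[S] = E[N] * E[X]
= 114 * 14864
= 1.6945e+06


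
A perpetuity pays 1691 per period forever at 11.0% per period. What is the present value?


PV = PMT / i
= 1691 / 0.11
= 15372.7273


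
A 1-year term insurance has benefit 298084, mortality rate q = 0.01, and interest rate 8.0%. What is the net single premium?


NSP = benefit * q * v
v = 1/(1+i) = 0.925926
NSP = 298084 * 0.01 * 0.925926
= 2760.037


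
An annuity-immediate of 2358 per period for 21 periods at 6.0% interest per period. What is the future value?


FV = PMT * ((1+i)^n - 1) / i
= 2358 * ((1.06)^21 - 1) / 0.06
= 2358 * (3.399564 - 1) / 0.06
= 94302.8495


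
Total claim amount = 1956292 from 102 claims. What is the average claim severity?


severity = total / number
= 1956292 / 102
= 19179.3333


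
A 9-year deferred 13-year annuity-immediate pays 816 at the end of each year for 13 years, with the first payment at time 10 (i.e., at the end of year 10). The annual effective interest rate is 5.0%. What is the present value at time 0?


PV at time 9 of the 13-year annuity-immediate:
a_n = 816 * (1-(1+0.05)^(-13))/0.05 = 7665.1556
Discount back 9 years to time 0:
PV = 7665.1556 * (1+0.05)^(-9)
= 7665.1556 * 0.644609
= 4941.0276


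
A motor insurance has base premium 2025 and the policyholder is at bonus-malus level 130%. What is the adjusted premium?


adjusted = base * BM_level / 100
= 2025 * 130 / 100
= 2025 * 1.3
= 2632.5


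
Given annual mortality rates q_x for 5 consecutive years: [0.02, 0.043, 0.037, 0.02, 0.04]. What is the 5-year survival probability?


p_k = 1 - q_k for each year
Survival = product of (1 - q_k)
= 0.98 * 0.957 * 0.963 * 0.98 * 0.96
= 0.8497


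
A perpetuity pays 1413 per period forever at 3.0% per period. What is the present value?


PV = PMT / i
= 1413 / 0.03
= 47100.0


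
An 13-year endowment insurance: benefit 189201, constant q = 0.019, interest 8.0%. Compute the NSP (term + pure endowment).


Term component = 25906.59
Pure endowment = 13_p_x * v^13 * benefit = 0.779286 * 0.367698 * 189201 = 54214.0313
NSP = 80120.6212


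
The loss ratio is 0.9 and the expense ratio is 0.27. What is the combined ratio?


Combined ratio = loss ratio + expense ratio
= 0.9 + 0.27
= 1.17


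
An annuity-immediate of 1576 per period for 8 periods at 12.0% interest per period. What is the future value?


FV = PMT * ((1+i)^n - 1) / i
= 1576 * ((1.12)^8 - 1) / 0.12
= 1576 * (2.475963 - 1) / 0.12
= 19384.3164


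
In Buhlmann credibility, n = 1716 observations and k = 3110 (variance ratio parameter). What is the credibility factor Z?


Z = n / (n + k)
= 1716 / (1716 + 3110)
= 1716 / 4826
= 0.3556


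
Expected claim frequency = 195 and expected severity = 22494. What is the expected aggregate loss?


E[S] = E[N] * E[X]
= 195 * 22494
= 4.3863e+06


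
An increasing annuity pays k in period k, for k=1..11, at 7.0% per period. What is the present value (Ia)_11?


(Ia)_n = sum_{k=1}^{n} k * v^k, v = 1/(1+i)
v = 0.934579
Sum computed term by term:
(Ia)_11 = 39.9652


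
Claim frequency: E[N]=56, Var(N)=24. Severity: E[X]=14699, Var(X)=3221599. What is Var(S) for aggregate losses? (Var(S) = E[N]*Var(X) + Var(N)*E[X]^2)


Var(S) = E[N]*Var(X) + Var(N)*E[X]^2
= 56*3221599 + 24*14699^2
= 180409544 + 5185454424
= 5.3659e+09


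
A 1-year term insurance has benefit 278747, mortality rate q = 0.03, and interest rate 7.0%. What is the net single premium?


NSP = benefit * q * v
v = 1/(1+i) = 0.934579
NSP = 278747 * 0.03 * 0.934579
= 7815.3364


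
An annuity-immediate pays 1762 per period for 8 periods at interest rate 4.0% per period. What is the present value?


PV = PMT * (1 - (1+i)^(-n)) / i
= 1762 * (1 - (1+0.04)^(-8)) / 0.04
= 1762 * (1 - 0.73069) / 0.04
= 1762 * 6.732745
= 11863.0965


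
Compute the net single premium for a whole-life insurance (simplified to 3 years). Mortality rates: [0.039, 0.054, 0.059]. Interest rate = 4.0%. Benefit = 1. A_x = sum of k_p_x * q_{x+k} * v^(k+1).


v = 0.961538
Year 0: k_p_x=1.0, q=0.039, term=0.0375
Year 1: k_p_x=0.961, q=0.054, term=0.047979
Year 2: k_p_x=0.909106, q=0.059, term=0.047683
A_x = 0.1332


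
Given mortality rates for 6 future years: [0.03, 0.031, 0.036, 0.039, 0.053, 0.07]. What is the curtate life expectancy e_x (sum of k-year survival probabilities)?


e_x = sum_{k=1}^{n} k_p_x
k_p_x values:
  1_p_x = 0.97
  2_p_x = 0.93993
  3_p_x = 0.906093
  4_p_x = 0.870755
  5_p_x = 0.824605
  6_p_x = 0.766883
e_x = 5.2783


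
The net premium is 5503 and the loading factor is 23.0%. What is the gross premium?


Gross = net * (1 + loading)
= 5503 * (1 + 0.23)
= 5503 * 1.23
= 6768.69


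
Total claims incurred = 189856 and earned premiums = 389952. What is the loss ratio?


Loss ratio = claims / premiums
= 189856 / 389952
= 0.4869


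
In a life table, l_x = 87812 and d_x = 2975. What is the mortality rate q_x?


q_x = d_x / l_x
= 2975 / 87812
= 0.0339


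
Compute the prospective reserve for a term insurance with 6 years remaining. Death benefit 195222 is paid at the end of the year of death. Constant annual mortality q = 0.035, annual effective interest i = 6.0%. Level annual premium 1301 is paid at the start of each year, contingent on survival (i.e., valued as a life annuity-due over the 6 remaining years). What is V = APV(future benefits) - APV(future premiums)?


v = 1/(1+i) = 0.943396
APV(future benefits) per unit = sum_{k=0}^{5} k_p_x * q * v^(k+1) = 0.158685
APV(future benefits) = 195222 * 0.158685 = 30978.7995
Life annuity-due factor ä_{x:6} = sum_{k=0}^{5} k_p_x * v^k = 4.805888
APV(future premiums) = 1301 * 4.805888 = 6252.4603
V = 30978.7995 - 6252.4603
= 24726.3392


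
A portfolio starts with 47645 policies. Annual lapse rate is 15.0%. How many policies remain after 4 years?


remaining = initial * (1 - lapse)^years
= 47645 * (1 - 0.15)^4
= 47645 * 0.522006
= 24870.9878


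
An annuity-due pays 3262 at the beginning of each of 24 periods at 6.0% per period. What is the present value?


PV_due = PMT * (1-(1+i)^(-n))/i * (1+i)
PV_immediate = 40939.2663
PV_due = 40939.2663 * 1.06
= 43395.6222


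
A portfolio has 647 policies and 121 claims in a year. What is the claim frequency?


frequency = claims / policies
= 121 / 647
= 0.187


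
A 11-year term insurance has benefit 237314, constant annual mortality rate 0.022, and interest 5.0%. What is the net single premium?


NSP = benefit * sum_{k=0}^{n-1} k_p_x * q * v^(k+1)
With constant q=0.022, v=0.952381
Sum = 0.165682
NSP = 237314 * 0.165682
= 39318.6824


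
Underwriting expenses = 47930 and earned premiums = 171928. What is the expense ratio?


Expense ratio = expenses / premiums
= 47930 / 171928
= 0.2788


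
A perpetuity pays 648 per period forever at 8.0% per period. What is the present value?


PV = PMT / i
= 648 / 0.08
= 8100.0


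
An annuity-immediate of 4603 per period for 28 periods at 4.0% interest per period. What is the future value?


FV = PMT * ((1+i)^n - 1) / i
= 4603 * ((1.04)^28 - 1) / 0.04
= 4603 * (2.998703 - 1) / 0.04
= 230000.7845


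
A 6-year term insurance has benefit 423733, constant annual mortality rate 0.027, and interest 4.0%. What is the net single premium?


NSP = benefit * sum_{k=0}^{n-1} k_p_x * q * v^(k+1)
With constant q=0.027, v=0.961538
Sum = 0.132735
NSP = 423733 * 0.132735
= 56244.1616


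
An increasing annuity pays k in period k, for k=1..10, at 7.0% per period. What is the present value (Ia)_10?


(Ia)_n = sum_{k=1}^{n} k * v^k, v = 1/(1+i)
v = 0.934579
Sum computed term by term:
(Ia)_10 = 34.7391


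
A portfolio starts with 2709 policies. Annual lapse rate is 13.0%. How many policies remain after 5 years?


remaining = initial * (1 - lapse)^years
= 2709 * (1 - 0.13)^5
= 2709 * 0.498421
= 1350.2223


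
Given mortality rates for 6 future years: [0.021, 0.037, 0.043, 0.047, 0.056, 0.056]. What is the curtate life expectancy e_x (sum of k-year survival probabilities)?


e_x = sum_{k=1}^{n} k_p_x
k_p_x values:
  1_p_x = 0.979
  2_p_x = 0.942777
  3_p_x = 0.902238
  4_p_x = 0.859832
  5_p_x = 0.811682
  6_p_x = 0.766228
e_x = 5.2618


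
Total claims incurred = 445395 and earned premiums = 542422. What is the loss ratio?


Loss ratio = claims / premiums
= 445395 / 542422
= 0.8211


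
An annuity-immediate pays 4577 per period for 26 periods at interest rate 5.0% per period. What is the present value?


PV = PMT * (1 - (1+i)^(-n)) / i
= 4577 * (1 - (1+0.05)^(-26)) / 0.05
= 4577 * (1 - 0.281241) / 0.05
= 4577 * 14.375185
= 65795.2231


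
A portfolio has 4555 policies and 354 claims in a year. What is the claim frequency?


frequency = claims / policies
= 354 / 4555
= 0.0777


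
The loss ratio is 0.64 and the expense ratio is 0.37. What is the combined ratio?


Combined ratio = loss ratio + expense ratio
= 0.64 + 0.37
= 1.01


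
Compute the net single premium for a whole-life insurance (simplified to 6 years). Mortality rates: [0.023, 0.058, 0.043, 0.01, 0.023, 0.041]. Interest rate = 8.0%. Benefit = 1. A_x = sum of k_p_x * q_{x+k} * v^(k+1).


v = 0.925926
Year 0: k_p_x=1.0, q=0.023, term=0.021296
Year 1: k_p_x=0.977, q=0.058, term=0.048582
Year 2: k_p_x=0.920334, q=0.043, term=0.031415
Year 3: k_p_x=0.88076, q=0.01, term=0.006474
Year 4: k_p_x=0.871952, q=0.023, term=0.013649
Year 5: k_p_x=0.851897, q=0.041, term=0.02201
A_x = 0.1434


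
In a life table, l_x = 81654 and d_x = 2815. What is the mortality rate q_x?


q_x = d_x / l_x
= 2815 / 81654
= 0.0345


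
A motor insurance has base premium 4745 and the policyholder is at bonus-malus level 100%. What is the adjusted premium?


adjusted = base * BM_level / 100
= 4745 * 100 / 100
= 4745 * 1.0
= 4745.0


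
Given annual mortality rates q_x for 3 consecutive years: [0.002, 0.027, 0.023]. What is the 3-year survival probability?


p_k = 1 - q_k for each year
Survival = product of (1 - q_k)
= 0.998 * 0.973 * 0.977
= 0.9487


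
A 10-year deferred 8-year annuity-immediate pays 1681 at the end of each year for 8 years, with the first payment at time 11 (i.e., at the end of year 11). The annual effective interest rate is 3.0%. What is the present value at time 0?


PV at time 10 of the 8-year annuity-immediate:
a_n = 1681 * (1-(1+0.03)^(-8))/0.03 = 11800.1026
Discount back 10 years to time 0:
PV = 11800.1026 * (1+0.03)^(-10)
= 11800.1026 * 0.744094
= 8780.3845


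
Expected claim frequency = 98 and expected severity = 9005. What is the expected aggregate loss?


E[S] = E[N] * E[X]
= 98 * 9005
= 882490


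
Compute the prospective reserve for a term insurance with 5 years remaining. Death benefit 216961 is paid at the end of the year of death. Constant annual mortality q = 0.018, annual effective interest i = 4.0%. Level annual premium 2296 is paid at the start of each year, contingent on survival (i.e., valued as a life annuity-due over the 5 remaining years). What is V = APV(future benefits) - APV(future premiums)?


v = 1/(1+i) = 0.961538
APV(future benefits) per unit = sum_{k=0}^{4} k_p_x * q * v^(k+1) = 0.07741
APV(future benefits) = 216961 * 0.07741 = 16794.8548
Life annuity-due factor ä_{x:5} = sum_{k=0}^{4} k_p_x * v^k = 4.472552
APV(future premiums) = 2296 * 4.472552 = 10268.9798
V = 16794.8548 - 10268.9798
= 6525.8751


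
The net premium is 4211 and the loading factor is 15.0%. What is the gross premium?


Gross = net * (1 + loading)
= 4211 * (1 + 0.15)
= 4211 * 1.15
= 4842.65


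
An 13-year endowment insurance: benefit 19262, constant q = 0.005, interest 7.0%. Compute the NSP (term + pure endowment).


Term component = 784.8799
Pure endowment = 13_p_x * v^13 * benefit = 0.936915 * 0.414964 * 19262 = 7488.8015
NSP = 8273.6814


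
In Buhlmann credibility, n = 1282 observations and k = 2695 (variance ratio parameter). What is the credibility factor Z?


Z = n / (n + k)
= 1282 / (1282 + 2695)
= 1282 / 3977
= 0.3224


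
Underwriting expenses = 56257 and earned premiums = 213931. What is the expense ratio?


Expense ratio = expenses / premiums
= 56257 / 213931
= 0.263


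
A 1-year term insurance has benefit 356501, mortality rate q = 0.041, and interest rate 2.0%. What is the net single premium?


NSP = benefit * q * v
v = 1/(1+i) = 0.980392
NSP = 356501 * 0.041 * 0.980392
= 14329.9422


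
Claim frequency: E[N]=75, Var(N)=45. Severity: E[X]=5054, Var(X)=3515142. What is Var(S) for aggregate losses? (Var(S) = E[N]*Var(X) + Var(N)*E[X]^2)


Var(S) = E[N]*Var(X) + Var(N)*E[X]^2
= 75*3515142 + 45*5054^2
= 263635650 + 1149431220
= 1.4131e+09


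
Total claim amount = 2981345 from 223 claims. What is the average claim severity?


severity = total / number
= 2981345 / 223
= 13369.2601


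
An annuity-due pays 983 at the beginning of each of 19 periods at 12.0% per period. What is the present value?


PV_due = PMT * (1-(1+i)^(-n))/i * (1+i)
PV_immediate = 7240.5587
PV_due = 7240.5587 * 1.12
= 8109.4257


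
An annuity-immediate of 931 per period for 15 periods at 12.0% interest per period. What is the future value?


FV = PMT * ((1+i)^n - 1) / i
= 931 * ((1.12)^15 - 1) / 0.12
= 931 * (5.473566 - 1) / 0.12
= 34707.4143


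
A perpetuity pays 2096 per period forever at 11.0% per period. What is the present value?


PV = PMT / i
= 2096 / 0.11
= 19054.5455


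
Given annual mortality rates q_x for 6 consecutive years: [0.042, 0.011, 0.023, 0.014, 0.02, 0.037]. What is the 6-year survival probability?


p_k = 1 - q_k for each year
Survival = product of (1 - q_k)
= 0.958 * 0.989 * 0.977 * 0.986 * 0.98 * 0.963
= 0.8614


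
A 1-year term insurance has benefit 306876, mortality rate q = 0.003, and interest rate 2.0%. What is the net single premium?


NSP = benefit * q * v
v = 1/(1+i) = 0.980392
NSP = 306876 * 0.003 * 0.980392
= 902.5765


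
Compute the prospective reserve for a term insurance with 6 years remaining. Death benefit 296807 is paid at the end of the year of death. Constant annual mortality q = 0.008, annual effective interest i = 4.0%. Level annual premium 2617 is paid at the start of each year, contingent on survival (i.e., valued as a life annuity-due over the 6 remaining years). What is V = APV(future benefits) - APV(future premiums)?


v = 1/(1+i) = 0.961538
APV(future benefits) per unit = sum_{k=0}^{5} k_p_x * q * v^(k+1) = 0.041145
APV(future benefits) = 296807 * 0.041145 = 12212.1198
Life annuity-due factor ä_{x:6} = sum_{k=0}^{5} k_p_x * v^k = 5.348848
APV(future premiums) = 2617 * 5.348848 = 13997.9356
V = 12212.1198 - 13997.9356
= -1785.8158


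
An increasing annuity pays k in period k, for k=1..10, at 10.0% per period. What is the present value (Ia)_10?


(Ia)_n = sum_{k=1}^{n} k * v^k, v = 1/(1+i)
v = 0.909091
Sum computed term by term:
(Ia)_10 = 29.0359


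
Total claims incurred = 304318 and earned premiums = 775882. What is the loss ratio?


Loss ratio = claims / premiums
= 304318 / 775882
= 0.3922


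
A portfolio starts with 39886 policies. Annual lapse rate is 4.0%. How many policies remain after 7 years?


remaining = initial * (1 - lapse)^years
= 39886 * (1 - 0.04)^7
= 39886 * 0.751447
= 29972.2341


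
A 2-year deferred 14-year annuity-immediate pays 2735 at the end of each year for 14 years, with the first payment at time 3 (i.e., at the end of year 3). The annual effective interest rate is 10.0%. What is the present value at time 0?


PV at time 2 of the 14-year annuity-immediate:
a_n = 2735 * (1-(1+0.1)^(-14))/0.1 = 20147.8902
Discount back 2 years to time 0:
PV = 20147.8902 * (1+0.1)^(-2)
= 20147.8902 * 0.826446
= 16651.1489


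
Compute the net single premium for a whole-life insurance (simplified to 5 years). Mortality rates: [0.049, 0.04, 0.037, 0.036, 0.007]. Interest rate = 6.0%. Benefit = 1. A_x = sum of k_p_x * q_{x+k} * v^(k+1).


v = 0.943396
Year 0: k_p_x=1.0, q=0.049, term=0.046226
Year 1: k_p_x=0.951, q=0.04, term=0.033855
Year 2: k_p_x=0.91296, q=0.037, term=0.028362
Year 3: k_p_x=0.87918, q=0.036, term=0.02507
Year 4: k_p_x=0.84753, q=0.007, term=0.004433
A_x = 0.1379


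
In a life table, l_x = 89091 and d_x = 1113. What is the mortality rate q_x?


q_x = d_x / l_x
= 1113 / 89091
= 0.0125


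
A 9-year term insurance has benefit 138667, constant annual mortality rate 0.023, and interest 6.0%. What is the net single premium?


NSP = benefit * sum_{k=0}^{n-1} k_p_x * q * v^(k+1)
With constant q=0.023, v=0.943396
Sum = 0.144079
NSP = 138667 * 0.144079
= 19978.9905


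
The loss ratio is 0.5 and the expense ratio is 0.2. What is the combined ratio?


Combined ratio = loss ratio + expense ratio
= 0.5 + 0.2
= 0.7


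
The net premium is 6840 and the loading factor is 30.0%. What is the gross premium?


Gross = net * (1 + loading)
= 6840 * (1 + 0.3)
= 6840 * 1.3
= 8892.0


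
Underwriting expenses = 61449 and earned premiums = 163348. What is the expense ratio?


Expense ratio = expenses / premiums
= 61449 / 163348
= 0.3762


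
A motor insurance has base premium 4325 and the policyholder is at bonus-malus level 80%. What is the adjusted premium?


adjusted = base * BM_level / 100
= 4325 * 80 / 100
= 4325 * 0.8
= 3460.0


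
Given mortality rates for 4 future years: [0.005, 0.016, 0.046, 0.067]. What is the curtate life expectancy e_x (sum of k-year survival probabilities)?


e_x = sum_{k=1}^{n} k_p_x
k_p_x values:
  1_p_x = 0.995
  2_p_x = 0.97908
  3_p_x = 0.934042
  4_p_x = 0.871461
e_x = 3.7796


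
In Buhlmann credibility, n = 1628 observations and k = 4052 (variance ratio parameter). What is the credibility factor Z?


Z = n / (n + k)
= 1628 / (1628 + 4052)
= 1628 / 5680
= 0.2866


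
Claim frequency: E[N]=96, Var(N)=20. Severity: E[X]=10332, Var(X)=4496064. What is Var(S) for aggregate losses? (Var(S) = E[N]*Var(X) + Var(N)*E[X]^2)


Var(S) = E[N]*Var(X) + Var(N)*E[X]^2
= 96*4496064 + 20*10332^2
= 431622144 + 2135004480
= 2.5666e+09


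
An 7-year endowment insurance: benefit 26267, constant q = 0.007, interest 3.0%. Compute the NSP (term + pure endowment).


Term component = 1122.7091
Pure endowment = 7_p_x * v^7 * benefit = 0.952017 * 0.813092 * 26267 = 20332.6807
NSP = 21455.3898


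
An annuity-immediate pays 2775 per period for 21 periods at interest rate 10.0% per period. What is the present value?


PV = PMT * (1 - (1+i)^(-n)) / i
= 2775 * (1 - (1+0.1)^(-21)) / 0.1
= 2775 * (1 - 0.135131) / 0.1
= 2775 * 8.648694
= 24000.1267


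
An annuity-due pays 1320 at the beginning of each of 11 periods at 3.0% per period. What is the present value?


PV_due = PMT * (1-(1+i)^(-n))/i * (1+i)
PV_immediate = 12213.4638
PV_due = 12213.4638 * 1.03
= 12579.8677


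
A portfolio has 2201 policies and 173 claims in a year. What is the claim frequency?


frequency = claims / policies
= 173 / 2201
= 0.0786


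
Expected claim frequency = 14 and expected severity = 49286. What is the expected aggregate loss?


E[S] = E[N] * E[X]
= 14 * 49286
= 690004


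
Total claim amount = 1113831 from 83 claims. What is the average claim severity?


severity = total / number
= 1113831 / 83
= 13419.6506


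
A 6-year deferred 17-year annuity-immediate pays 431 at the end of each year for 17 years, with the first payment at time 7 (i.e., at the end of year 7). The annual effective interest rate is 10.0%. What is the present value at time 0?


PV at time 6 of the 17-year annuity-immediate:
a_n = 431 * (1-(1+0.1)^(-17))/0.1 = 3457.2895
Discount back 6 years to time 0:
PV = 3457.2895 * (1+0.1)^(-6)
= 3457.2895 * 0.564474
= 1951.5498


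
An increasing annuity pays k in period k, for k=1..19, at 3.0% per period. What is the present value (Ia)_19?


(Ia)_n = sum_{k=1}^{n} k * v^k, v = 1/(1+i)
v = 0.970874
Sum computed term by term:
(Ia)_19 = 130.6026


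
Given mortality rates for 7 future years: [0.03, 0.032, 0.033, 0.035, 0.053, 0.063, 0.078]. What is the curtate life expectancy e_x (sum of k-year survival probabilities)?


e_x = sum_{k=1}^{n} k_p_x
k_p_x values:
  1_p_x = 0.97
  2_p_x = 0.93896
  3_p_x = 0.907974
  4_p_x = 0.876195
  5_p_x = 0.829757
  6_p_x = 0.777482
  7_p_x = 0.716839
e_x = 6.0172


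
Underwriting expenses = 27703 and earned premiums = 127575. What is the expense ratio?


Expense ratio = expenses / premiums
= 27703 / 127575
= 0.2172


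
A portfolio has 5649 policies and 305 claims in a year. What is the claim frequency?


frequency = claims / policies
= 305 / 5649
= 0.054


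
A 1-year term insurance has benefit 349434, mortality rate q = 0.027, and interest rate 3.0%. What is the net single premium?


NSP = benefit * q * v
v = 1/(1+i) = 0.970874
NSP = 349434 * 0.027 * 0.970874
= 9159.9204


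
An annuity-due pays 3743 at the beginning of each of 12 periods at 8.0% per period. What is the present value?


PV_due = PMT * (1-(1+i)^(-n))/i * (1+i)
PV_immediate = 28207.54
PV_due = 28207.54 * 1.08
= 30464.1432


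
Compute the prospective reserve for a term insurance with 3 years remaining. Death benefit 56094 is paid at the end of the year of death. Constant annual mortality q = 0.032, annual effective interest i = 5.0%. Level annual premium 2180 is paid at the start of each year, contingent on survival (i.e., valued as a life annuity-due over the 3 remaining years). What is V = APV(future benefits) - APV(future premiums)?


v = 1/(1+i) = 0.952381
APV(future benefits) per unit = sum_{k=0}^{2} k_p_x * q * v^(k+1) = 0.084474
APV(future benefits) = 56094 * 0.084474 = 4738.5017
Life annuity-due factor ä_{x:3} = sum_{k=0}^{2} k_p_x * v^k = 2.771813
APV(future premiums) = 2180 * 2.771813 = 6042.5527
V = 4738.5017 - 6042.5527
= -1304.051


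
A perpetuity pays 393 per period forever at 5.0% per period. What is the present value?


PV = PMT / i
= 393 / 0.05
= 7860.0


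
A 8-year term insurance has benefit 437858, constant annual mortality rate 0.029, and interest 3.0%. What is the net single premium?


NSP = benefit * sum_{k=0}^{n-1} k_p_x * q * v^(k+1)
With constant q=0.029, v=0.970874
Sum = 0.184904
NSP = 437858 * 0.184904
= 80961.8403


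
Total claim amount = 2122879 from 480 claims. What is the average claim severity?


severity = total / number
= 2122879 / 480
= 4422.6646


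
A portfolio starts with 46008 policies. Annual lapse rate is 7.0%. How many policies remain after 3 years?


remaining = initial * (1 - lapse)^years
= 46008 * (1 - 0.07)^3
= 46008 * 0.804357
= 37006.8569


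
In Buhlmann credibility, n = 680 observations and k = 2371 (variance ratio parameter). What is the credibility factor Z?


Z = n / (n + k)
= 680 / (680 + 2371)
= 680 / 3051
= 0.2229


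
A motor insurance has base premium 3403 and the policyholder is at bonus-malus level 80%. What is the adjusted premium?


adjusted = base * BM_level / 100
= 3403 * 80 / 100
= 3403 * 0.8
= 2722.4


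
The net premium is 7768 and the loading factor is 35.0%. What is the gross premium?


Gross = net * (1 + loading)
= 7768 * (1 + 0.35)
= 7768 * 1.35
= 10486.8


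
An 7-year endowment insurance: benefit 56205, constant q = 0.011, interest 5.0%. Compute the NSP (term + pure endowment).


Term component = 3468.9988
Pure endowment = 7_p_x * v^7 * benefit = 0.925495 * 0.710681 * 56205 = 36967.825
NSP = 40436.8238


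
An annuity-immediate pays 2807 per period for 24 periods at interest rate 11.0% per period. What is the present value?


PV = PMT * (1 - (1+i)^(-n)) / i
= 2807 * (1 - (1+0.11)^(-24)) / 0.11
= 2807 * (1 - 0.081705) / 0.11
= 2807 * 8.348137
= 23433.2194


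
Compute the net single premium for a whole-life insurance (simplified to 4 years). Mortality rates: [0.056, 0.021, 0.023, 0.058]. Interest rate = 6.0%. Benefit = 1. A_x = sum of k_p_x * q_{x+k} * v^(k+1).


v = 0.943396
Year 0: k_p_x=1.0, q=0.056, term=0.05283
Year 1: k_p_x=0.944, q=0.021, term=0.017643
Year 2: k_p_x=0.924176, q=0.023, term=0.017847
Year 3: k_p_x=0.90292, q=0.058, term=0.041481
A_x = 0.1298
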